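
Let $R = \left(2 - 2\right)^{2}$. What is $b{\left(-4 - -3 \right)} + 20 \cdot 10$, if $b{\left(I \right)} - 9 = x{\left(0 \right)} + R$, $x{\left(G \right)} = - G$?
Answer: $209$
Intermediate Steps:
$R = 0$ ($R = 0^{2} = 0$)
$b{\left(I \right)} = 9$ ($b{\left(I \right)} = 9 + \left(\left(-1\right) 0 + 0\right) = 9 + \left(0 + 0\right) = 9 + 0 = 9$)
$b{\left(-4 - -3 \right)} + 20 \cdot 10 = 9 + 20 \cdot 10 = 9 + 200 = 209$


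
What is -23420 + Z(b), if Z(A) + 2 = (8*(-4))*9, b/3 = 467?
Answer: -23710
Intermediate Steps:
b = 1401 (b = 3*467 = 1401)
Z(A) = -290 (Z(A) = -2 + (8*(-4))*9 = -2 - 32*9 = -2 - 288 = -290)
-23420 + Z(b) = -23420 - 290 = -23710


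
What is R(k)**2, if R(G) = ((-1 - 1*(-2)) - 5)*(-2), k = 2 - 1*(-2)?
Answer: 64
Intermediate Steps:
k = 4 (k = 2 + 2 = 4)
R(G) = 8 (R(G) = ((-1 + 2) - 5)*(-2) = (1 - 5)*(-2) = -4*(-2) = 8)
R(k)**2 = 8**2 = 64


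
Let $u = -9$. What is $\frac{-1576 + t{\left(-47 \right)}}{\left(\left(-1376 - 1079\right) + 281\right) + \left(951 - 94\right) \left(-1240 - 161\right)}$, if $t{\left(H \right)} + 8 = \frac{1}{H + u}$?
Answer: $\frac{88705}{67358536} \approx 0.0013169$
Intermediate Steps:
$t{\left(H \right)} = -8 + \frac{1}{-9 + H}$ ($t{\left(H \right)} = -8 + \frac{1}{H - 9} = -8 + \frac{1}{-9 + H}$)
$\frac{-1576 + t{\left(-47 \right)}}{\left(\left(-1376 - 1079\right) + 281\right) + \left(951 - 94\right) \left(-1240 - 161\right)} = \frac{-1576 + \frac{73 - -376}{-9 - 47}}{\left(\left(-1376 - 1079\right) + 281\right) + \left(951 - 94\right) \left(-1240 - 161\right)} = \frac{-1576 + \frac{73 + 376}{-56}}{\left(-2455 + 281\right) + 857 \left(-1240 + \left(-273 + 112\right)\right)} = \frac{-1576 - \frac{449}{56}}{-2174 + 857 \left(-1240 - 161\right)} = \frac{-1576 - \frac{449}{56}}{-2174 + 857 \left(-1401\right)} = - \frac{88705}{56 \left(-2174 - 1200657\right)} = - \frac{88705}{56 \left(-1202831\right)} = \left(- \frac{88705}{56}\right) \left(- \frac{1}{1202831}\right) = \frac{88705}{67358536}$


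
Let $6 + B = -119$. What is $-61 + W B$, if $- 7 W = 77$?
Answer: $1314$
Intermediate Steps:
$B = -125$ ($B = -6 - 119 = -125$)
$W = -11$ ($W = \left(- \frac{1}{7}\right) 77 = -11$)
$-61 + W B = -61 - -1375 = -61 + 1375 = 1314$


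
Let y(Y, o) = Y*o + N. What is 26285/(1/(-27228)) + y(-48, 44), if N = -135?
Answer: -715690227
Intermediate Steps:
y(Y, o) = -135 + Y*o (y(Y, o) = Y*o - 135 = -135 + Y*o)
26285/(1/(-27228)) + y(-48, 44) = 26285/(1/(-27228)) + (-135 - 48*44) = 26285/(-1/27228) + (-135 - 2112) = 26285*(-27228) - 2247 = -715687980 - 2247 = -715690227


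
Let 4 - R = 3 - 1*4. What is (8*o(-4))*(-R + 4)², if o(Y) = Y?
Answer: -32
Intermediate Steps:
R = 5 (R = 4 - (3 - 1*4) = 4 - (3 - 4) = 4 - 1*(-1) = 4 + 1 = 5)
(8*o(-4))*(-R + 4)² = (8*(-4))*(-1*5 + 4)² = -32*(-5 + 4)² = -32*(-1)² = -32*1 = -32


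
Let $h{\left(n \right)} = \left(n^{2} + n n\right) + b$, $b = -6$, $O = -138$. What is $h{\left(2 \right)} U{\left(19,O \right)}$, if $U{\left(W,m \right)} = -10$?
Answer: $-20$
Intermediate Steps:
$h{\left(n \right)} = -6 + 2 n^{2}$ ($h{\left(n \right)} = \left(n^{2} + n n\right) - 6 = \left(n^{2} + n^{2}\right) - 6 = 2 n^{2} - 6 = -6 + 2 n^{2}$)
$h{\left(2 \right)} U{\left(19,O \right)} = \left(-6 + 2 \cdot 2^{2}\right) \left(-10\right) = \left(-6 + 2 \cdot 4\right) \left(-10\right) = \left(-6 + 8\right) \left(-10\right) = 2 \left(-10\right) = -20$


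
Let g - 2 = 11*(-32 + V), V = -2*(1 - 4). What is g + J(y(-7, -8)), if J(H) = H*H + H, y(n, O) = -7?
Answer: -242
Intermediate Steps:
V = 6 (V = -2*(-3) = 6)
g = -284 (g = 2 + 11*(-32 + 6) = 2 + 11*(-26) = 2 - 286 = -284)
J(H) = H + H² (J(H) = H² + H = H + H²)
g + J(y(-7, -8)) = -284 - 7*(1 - 7) = -284 - 7*(-6) = -284 + 42 = -242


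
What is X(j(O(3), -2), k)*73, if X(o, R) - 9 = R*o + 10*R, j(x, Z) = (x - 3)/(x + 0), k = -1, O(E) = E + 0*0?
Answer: -73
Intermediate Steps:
O(E) = E (O(E) = E + 0 = E)
j(x, Z) = (-3 + x)/x
X(o, R) = 9 + 10*R + R*o (X(o, R) = 9 + (R*o + 10*R) = 9 + (10*R + R*o) = 9 + 10*R + R*o)
X(j(O(3), -2), k)*73 = (9 + 10*(-1) - (-3 + 3)/3)*73 = (9 - 10 - 0/3)*73 = (9 - 10 - 1*0)*73 = (9 - 10 + 0)*73 = -1*73 = -73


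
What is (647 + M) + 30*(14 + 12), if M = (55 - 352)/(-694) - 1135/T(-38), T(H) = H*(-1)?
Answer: 9214110/6593 ≈ 1397.6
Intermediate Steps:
T(H) = -H
M = -194101/6593 (M = (55 - 352)/(-694) - 1135/((-1*(-38))) = -297*(-1/694) - 1135/38 = 297/694 - 1135*1/38 = 297/694 - 1135/38 = -194101/6593 ≈ -29.440)
(647 + M) + 30*(14 + 12) = (647 - 194101/6593) + 30*(14 + 12) = 4071570/6593 + 30*26 = 4071570/6593 + 780 = 9214110/6593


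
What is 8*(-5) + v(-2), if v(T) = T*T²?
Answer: -48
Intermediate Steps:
v(T) = T³
8*(-5) + v(-2) = 8*(-5) + (-2)³ = -40 - 8 = -48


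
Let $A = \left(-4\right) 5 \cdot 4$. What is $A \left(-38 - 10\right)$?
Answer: $3840$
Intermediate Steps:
$A = -80$ ($A = \left(-20\right) 4 = -80$)
$A \left(-38 - 10\right) = - 80 \left(-38 - 10\right) = \left(-80\right) \left(-48\right) = 3840$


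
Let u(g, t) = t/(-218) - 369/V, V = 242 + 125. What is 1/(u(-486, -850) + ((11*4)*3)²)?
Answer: 40003/697128026 ≈ 5.7383e-5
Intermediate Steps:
V = 367
u(g, t) = -369/367 - t/218 (u(g, t) = t/(-218) - 369/367 = t*(-1/218) - 369*1/367 = -t/218 - 369/367 = -369/367 - t/218)
1/(u(-486, -850) + ((11*4)*3)²) = 1/((-369/367 - 1/218*(-850)) + ((11*4)*3)²) = 1/((-369/367 + 425/109) + (44*3)²) = 1/(115754/40003 + 132²) = 1/(115754/40003 + 17424) = 1/(697128026/40003) = 40003/697128026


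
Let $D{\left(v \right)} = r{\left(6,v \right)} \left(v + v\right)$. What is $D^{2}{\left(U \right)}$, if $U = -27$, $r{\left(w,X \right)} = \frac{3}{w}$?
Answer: $729$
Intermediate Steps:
$D{\left(v \right)} = v$ ($D{\left(v \right)} = \frac{3}{6} \left(v + v\right) = 3 \cdot \frac{1}{6} \cdot 2 v = \frac{2 v}{2} = v$)
$D^{2}{\left(U \right)} = \left(-27\right)^{2} = 729$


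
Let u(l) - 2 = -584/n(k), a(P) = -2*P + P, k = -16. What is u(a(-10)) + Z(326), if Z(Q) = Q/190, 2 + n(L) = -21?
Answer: 63599/2185 ≈ 29.107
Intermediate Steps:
n(L) = -23 (n(L) = -2 - 21 = -23)
a(P) = -P
Z(Q) = Q/190 (Z(Q) = Q*(1/190) = Q/190)
u(l) = 630/23 (u(l) = 2 - 584/(-23) = 2 - 584*(-1/23) = 2 + 584/23 = 630/23)
u(a(-10)) + Z(326) = 630/23 + (1/190)*326 = 630/23 + 163/95 = 63599/2185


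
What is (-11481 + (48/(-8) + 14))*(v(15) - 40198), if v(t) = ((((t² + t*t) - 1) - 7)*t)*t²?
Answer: -16653656096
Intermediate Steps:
v(t) = t³*(-8 + 2*t²) (v(t) = ((((t² + t²) - 1) - 7)*t)*t² = (((2*t² - 1) - 7)*t)*t² = (((-1 + 2*t²) - 7)*t)*t² = ((-8 + 2*t²)*t)*t² = (t*(-8 + 2*t²))*t² = t³*(-8 + 2*t²))
(-11481 + (48/(-8) + 14))*(v(15) - 40198) = (-11481 + (48/(-8) + 14))*(2*15³*(-4 + 15²) - 40198) = (-11481 + (-⅛*48 + 14))*(2*3375*(-4 + 225) - 40198) = (-11481 + (-6 + 14))*(2*3375*221 - 40198) = (-11481 + 8)*(1491750 - 40198) = -11473*1451552 = -16653656096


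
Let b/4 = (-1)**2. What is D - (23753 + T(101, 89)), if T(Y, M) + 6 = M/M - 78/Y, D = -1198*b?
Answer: -2882462/101 ≈ -28539.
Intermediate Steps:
b = 4 (b = 4*(-1)**2 = 4*1 = 4)
D = -4792 (D = -1198*4 = -4792)
T(Y, M) = -5 - 78/Y (T(Y, M) = -6 + (M/M - 78/Y) = -6 + (1 - 78/Y) = -5 - 78/Y)
D - (23753 + T(101, 89)) = -4792 - (23753 + (-5 - 78/101)) = -4792 - (23753 - 583/101) = -4792 - 1*2398470/101 = -4792 - 2398470/101 = -2882462/101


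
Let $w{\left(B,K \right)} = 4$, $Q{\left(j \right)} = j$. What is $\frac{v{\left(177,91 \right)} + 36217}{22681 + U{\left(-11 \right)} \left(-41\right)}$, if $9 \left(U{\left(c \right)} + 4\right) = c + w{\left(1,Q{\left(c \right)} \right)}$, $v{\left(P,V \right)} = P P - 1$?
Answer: $\frac{607905}{205892} \approx 2.9525$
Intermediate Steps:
$v{\left(P,V \right)} = -1 + P^{2}$ ($v{\left(P,V \right)} = P^{2} - 1 = -1 + P^{2}$)
$U{\left(c \right)} = - \frac{32}{9} + \frac{c}{9}$ ($U{\left(c \right)} = -4 + \frac{c + 4}{9} = -4 + \frac{4 + c}{9} = -4 + \left(\frac{4}{9} + \frac{c}{9}\right) = - \frac{32}{9} + \frac{c}{9}$)
$\frac{v{\left(177,91 \right)} + 36217}{22681 + U{\left(-11 \right)} \left(-41\right)} = \frac{\left(-1 + 177^{2}\right) + 36217}{22681 + \left(- \frac{32}{9} + \frac{1}{9} \left(-11\right)\right) \left(-41\right)} = \frac{\left(-1 + 31329\right) + 36217}{22681 + \left(- \frac{32}{9} - \frac{11}{9}\right) \left(-41\right)} = \frac{31328 + 36217}{22681 - - \frac{1763}{9}} = \frac{67545}{22681 + \frac{1763}{9}} = \frac{67545}{\frac{205892}{9}} = 67545 \cdot \frac{9}{205892} = \frac{607905}{205892}$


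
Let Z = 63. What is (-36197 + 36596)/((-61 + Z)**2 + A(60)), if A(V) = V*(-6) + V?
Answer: -399/296 ≈ -1.3480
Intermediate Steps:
A(V) = -5*V (A(V) = -6*V + V = -5*V)
(-36197 + 36596)/((-61 + Z)**2 + A(60)) = (-36197 + 36596)/((-61 + 63)**2 - 5*60) = 399/(2**2 - 300) = 399/(4 - 300) = 399/(-296) = 399*(-1/296) = -399/296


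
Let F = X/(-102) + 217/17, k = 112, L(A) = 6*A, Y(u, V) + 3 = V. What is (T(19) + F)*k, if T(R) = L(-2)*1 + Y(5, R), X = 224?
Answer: 83216/51 ≈ 1631.7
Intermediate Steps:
Y(u, V) = -3 + V
T(R) = -15 + R (T(R) = (6*(-2))*1 + (-3 + R) = -12*1 + (-3 + R) = -12 + (-3 + R) = -15 + R)
F = 539/51 (F = 224/(-102) + 217/17 = 224*(-1/102) + 217*(1/17) = -112/51 + 217/17 = 539/51 ≈ 10.569)
(T(19) + F)*k = ((-15 + 19) + 539/51)*112 = (4 + 539/51)*112 = (743/51)*112 = 83216/51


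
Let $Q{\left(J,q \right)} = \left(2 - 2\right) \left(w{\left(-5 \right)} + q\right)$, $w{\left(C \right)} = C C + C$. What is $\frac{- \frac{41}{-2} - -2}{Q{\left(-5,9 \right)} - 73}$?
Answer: $- \frac{45}{146} \approx -0.30822$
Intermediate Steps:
$w{\left(C \right)} = C + C^{2}$ ($w{\left(C \right)} = C^{2} + C = C + C^{2}$)
$Q{\left(J,q \right)} = 0$ ($Q{\left(J,q \right)} = \left(2 - 2\right) \left(- 5 \left(1 - 5\right) + q\right) = 0 \left(\left(-5\right) \left(-4\right) + q\right) = 0 \left(20 + q\right) = 0$)
$\frac{- \frac{41}{-2} - -2}{Q{\left(-5,9 \right)} - 73} = \frac{- \frac{41}{-2} - -2}{0 - 73} = \frac{\left(-41\right) \left(- \frac{1}{2}\right) + 2}{-73} = \left(\frac{41}{2} + 2\right) \left(- \frac{1}{73}\right) = \frac{45}{2} \left(- \frac{1}{73}\right) = - \frac{45}{146}$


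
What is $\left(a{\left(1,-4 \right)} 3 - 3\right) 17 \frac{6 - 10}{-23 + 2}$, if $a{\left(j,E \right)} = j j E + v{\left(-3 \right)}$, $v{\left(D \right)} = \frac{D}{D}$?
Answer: $- \frac{272}{7} \approx -38.857$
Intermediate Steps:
$v{\left(D \right)} = 1$
$a{\left(j,E \right)} = 1 + E j^{2}$ ($a{\left(j,E \right)} = j j E + 1 = j^{2} E + 1 = E j^{2} + 1 = 1 + E j^{2}$)
$\left(a{\left(1,-4 \right)} 3 - 3\right) 17 \frac{6 - 10}{-23 + 2} = \left(\left(1 - 4 \cdot 1^{2}\right) 3 - 3\right) 17 \frac{6 - 10}{-23 + 2} = \left(\left(1 - 4\right) 3 - 3\right) 17 \left(- \frac{4}{-21}\right) = \left(\left(1 - 4\right) 3 - 3\right) 17 \left(\left(-4\right) \left(- \frac{1}{21}\right)\right) = \left(\left(-3\right) 3 - 3\right) 17 \cdot \frac{4}{21} = \left(-9 - 3\right) 17 \cdot \frac{4}{21} = \left(-12\right) 17 \cdot \frac{4}{21} = \left(-204\right) \frac{4}{21} = - \frac{272}{7}$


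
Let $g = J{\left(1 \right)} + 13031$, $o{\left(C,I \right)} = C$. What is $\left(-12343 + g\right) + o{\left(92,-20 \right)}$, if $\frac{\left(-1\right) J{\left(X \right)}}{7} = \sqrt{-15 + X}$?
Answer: $780 - 7 i \sqrt{14} \approx 780.0 - 26.192 i$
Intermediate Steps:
$J{\left(X \right)} = - 7 \sqrt{-15 + X}$
$g = 13031 - 7 i \sqrt{14}$ ($g = - 7 \sqrt{-15 + 1} + 13031 = - 7 \sqrt{-14} + 13031 = - 7 i \sqrt{14} + 13031 = 13031 - 7 i \sqrt{14} \approx 13031.0 - 26.192 i$)
$\left(-12343 + g\right) + o{\left(92,-20 \right)} = \left(-12343 + \left(13031 - 7 i \sqrt{14}\right)\right) + 92 = \left(688 - 7 i \sqrt{14}\right) + 92 = 780 - 7 i \sqrt{14}$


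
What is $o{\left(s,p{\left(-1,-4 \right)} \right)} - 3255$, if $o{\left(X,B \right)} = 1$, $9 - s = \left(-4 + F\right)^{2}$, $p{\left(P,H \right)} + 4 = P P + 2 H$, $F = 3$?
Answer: $-3254$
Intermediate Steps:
$p{\left(P,H \right)} = -4 + P^{2} + 2 H$ ($p{\left(P,H \right)} = -4 + \left(P P + 2 H\right) = -4 + \left(P^{2} + 2 H\right) = -4 + P^{2} + 2 H$)
$s = 8$ ($s = 9 - \left(-4 + 3\right)^{2} = 9 - \left(-1\right)^{2} = 9 - 1 = 8$)
$o{\left(s,p{\left(-1,-4 \right)} \right)} - 3255 = 1 - 3255 = -3254$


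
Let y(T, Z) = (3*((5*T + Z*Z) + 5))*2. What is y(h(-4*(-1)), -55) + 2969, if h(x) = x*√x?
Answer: 21389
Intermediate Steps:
h(x) = x^(3/2)
y(T, Z) = 30 + 6*Z² + 30*T (y(T, Z) = (3*((5*T + Z²) + 5))*2 = (3*((Z² + 5*T) + 5))*2 = (3*(5 + Z² + 5*T))*2 = (15 + 3*Z² + 15*T)*2 = 30 + 6*Z² + 30*T)
y(h(-4*(-1)), -55) + 2969 = (30 + 6*(-55)² + 30*(-4*(-1))^(3/2)) + 2969 = (30 + 6*3025 + 30*4^(3/2)) + 2969 = (30 + 18150 + 30*8) + 2969 = (30 + 18150 + 240) + 2969 = 18420 + 2969 = 21389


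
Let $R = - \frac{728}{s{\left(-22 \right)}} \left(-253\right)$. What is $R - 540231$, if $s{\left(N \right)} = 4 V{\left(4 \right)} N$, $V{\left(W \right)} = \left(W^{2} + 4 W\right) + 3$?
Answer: $- \frac{2701454}{5} \approx -5.4029 \cdot 10^{5}$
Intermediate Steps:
$V{\left(W \right)} = 3 + W^{2} + 4 W$
$s{\left(N \right)} = 140 N$ ($s{\left(N \right)} = 4 \left(3 + 4^{2} + 4 \cdot 4\right) N = 4 \left(3 + 16 + 16\right) N = 4 \cdot 35 N = 140 N$)
$R = - \frac{299}{5}$ ($R = - \frac{728}{140 \left(-22\right)} \left(-253\right) = - \frac{728}{-3080} \left(-253\right) = \left(-728\right) \left(- \frac{1}{3080}\right) \left(-253\right) = \frac{13}{55} \left(-253\right) = - \frac{299}{5} \approx -59.8$)
$R - 540231 = - \frac{299}{5} - 540231 = - \frac{2701454}{5}$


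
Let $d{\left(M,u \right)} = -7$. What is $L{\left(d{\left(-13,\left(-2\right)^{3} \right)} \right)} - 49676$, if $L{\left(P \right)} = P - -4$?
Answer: $-49679$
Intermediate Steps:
$L{\left(P \right)} = 4 + P$ ($L{\left(P \right)} = P + 4 = 4 + P$)
$L{\left(d{\left(-13,\left(-2\right)^{3} \right)} \right)} - 49676 = \left(4 - 7\right) - 49676 = -3 - 49676 = -49679$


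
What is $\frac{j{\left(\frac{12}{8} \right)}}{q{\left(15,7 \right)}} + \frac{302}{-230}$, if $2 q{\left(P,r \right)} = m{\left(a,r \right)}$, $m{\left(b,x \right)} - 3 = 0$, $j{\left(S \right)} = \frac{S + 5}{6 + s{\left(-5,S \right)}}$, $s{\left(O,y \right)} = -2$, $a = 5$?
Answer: $- \frac{317}{1380} \approx -0.22971$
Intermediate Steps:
$j{\left(S \right)} = \frac{5}{4} + \frac{S}{4}$ ($j{\left(S \right)} = \frac{S + 5}{6 - 2} = \frac{5 + S}{4} = \left(5 + S\right) \frac{1}{4} = \frac{5}{4} + \frac{S}{4}$)
$m{\left(b,x \right)} = 3$ ($m{\left(b,x \right)} = 3 + 0 = 3$)
$q{\left(P,r \right)} = \frac{3}{2}$ ($q{\left(P,r \right)} = \frac{1}{2} \cdot 3 = \frac{3}{2}$)
$\frac{j{\left(\frac{12}{8} \right)}}{q{\left(15,7 \right)}} + \frac{302}{-230} = \frac{\frac{5}{4} + \frac{12 \cdot \frac{1}{8}}{4}}{\frac{3}{2}} + \frac{302}{-230} = \left(\frac{5}{4} + \frac{12 \cdot \frac{1}{8}}{4}\right) \frac{2}{3} + 302 \left(- \frac{1}{230}\right) = \left(\frac{5}{4} + \frac{1}{4} \cdot \frac{3}{2}\right) \frac{2}{3} - \frac{151}{115} = \left(\frac{5}{4} + \frac{3}{8}\right) \frac{2}{3} - \frac{151}{115} = \frac{13}{8} \cdot \frac{2}{3} - \frac{151}{115} = \frac{13}{12} - \frac{151}{115} = - \frac{317}{1380}$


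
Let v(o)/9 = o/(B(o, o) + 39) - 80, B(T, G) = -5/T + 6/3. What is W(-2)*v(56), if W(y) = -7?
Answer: 11349072/2291 ≈ 4953.8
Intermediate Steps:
B(T, G) = 2 - 5/T (B(T, G) = -5/T + 6*(1/3) = -5/T + 2 = 2 - 5/T)
v(o) = -720 + 9*o/(41 - 5/o) (v(o) = 9*(o/((2 - 5/o) + 39) - 80) = 9*(o/(41 - 5/o) - 80) = 9*(-80 + o/(41 - 5/o)) = -720 + 9*o/(41 - 5/o))
W(-2)*v(56) = -63*(400 + 56**2 - 3280*56)/(-5 + 41*56) = -63*(400 + 3136 - 183680)/(-5 + 2296) = -63*(-180144)/2291 = -7*(-1621296/2291) = 11349072/2291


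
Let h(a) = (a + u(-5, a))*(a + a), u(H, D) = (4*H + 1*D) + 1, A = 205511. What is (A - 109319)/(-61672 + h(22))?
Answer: -24048/15143 ≈ -1.5881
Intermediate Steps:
u(H, D) = 1 + D + 4*H (u(H, D) = (4*H + D) + 1 = (D + 4*H) + 1 = 1 + D + 4*H)
h(a) = 2*a*(-19 + 2*a) (h(a) = (a + (1 + a + 4*(-5)))*(a + a) = (a + (1 + a - 20))*(2*a) = (a + (-19 + a))*(2*a) = (-19 + 2*a)*(2*a) = 2*a*(-19 + 2*a))
(A - 109319)/(-61672 + h(22)) = (205511 - 109319)/(-61672 + 2*22*(-19 + 2*22)) = 96192/(-61672 + 2*22*(-19 + 44)) = 96192/(-61672 + 2*22*25) = 96192/(-61672 + 1100) = 96192/(-60572) = 96192*(-1/60572) = -24048/15143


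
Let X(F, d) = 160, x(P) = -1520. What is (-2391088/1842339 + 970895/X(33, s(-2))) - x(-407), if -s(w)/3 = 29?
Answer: 447278398825/58954848 ≈ 7586.8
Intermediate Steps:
s(w) = -87 (s(w) = -3*29 = -87)
(-2391088/1842339 + 970895/X(33, s(-2))) - x(-407) = (-2391088/1842339 + 970895/160) - 1*(-1520) = (-2391088*1/1842339 + 970895*(1/160)) + 1520 = (-2391088/1842339 + 194179/32) + 1520 = 357667029865/58954848 + 1520 = 447278398825/58954848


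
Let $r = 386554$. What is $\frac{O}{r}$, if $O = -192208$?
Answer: $- \frac{96104}{193277} \approx -0.49723$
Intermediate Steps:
$\frac{O}{r} = - \frac{192208}{386554} = \left(-192208\right) \frac{1}{386554} = - \frac{96104}{193277}$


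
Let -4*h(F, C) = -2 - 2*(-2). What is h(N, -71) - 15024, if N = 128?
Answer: -30049/2 ≈ -15025.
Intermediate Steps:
h(F, C) = -½ (h(F, C) = -(-2 - 2*(-2))/4 = -(-2 + 4)/4 = -¼*2 = -½)
h(N, -71) - 15024 = -½ - 15024 = -30049/2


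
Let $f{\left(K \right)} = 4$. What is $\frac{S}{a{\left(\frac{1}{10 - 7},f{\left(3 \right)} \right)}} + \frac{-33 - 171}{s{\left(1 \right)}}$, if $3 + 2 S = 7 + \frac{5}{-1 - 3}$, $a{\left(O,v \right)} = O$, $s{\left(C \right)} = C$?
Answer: $- \frac{1599}{8} \approx -199.88$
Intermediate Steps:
$S = \frac{11}{8}$ ($S = - \frac{3}{2} + \frac{7 + \frac{5}{-1 - 3}}{2} = - \frac{3}{2} + \frac{7 + \frac{5}{-4}}{2} = - \frac{3}{2} + \frac{7 + 5 \left(- \frac{1}{4}\right)}{2} = - \frac{3}{2} + \frac{7 - \frac{5}{4}}{2} = - \frac{3}{2} + \frac{1}{2} \cdot \frac{23}{4} = - \frac{3}{2} + \frac{23}{8} = \frac{11}{8} \approx 1.375$)
$\frac{S}{a{\left(\frac{1}{10 - 7},f{\left(3 \right)} \right)}} + \frac{-33 - 171}{s{\left(1 \right)}} = \frac{11}{8 \frac{1}{10 - 7}} + \frac{-33 - 171}{1} = \frac{11}{8 \cdot \frac{1}{3}} + \left(-33 - 171\right) 1 = \frac{11 \frac{1}{\frac{1}{3}}}{8} - 204 = \frac{11}{8} \cdot 3 - 204 = \frac{33}{8} - 204 = - \frac{1599}{8}$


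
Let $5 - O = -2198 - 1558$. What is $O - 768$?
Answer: $2993$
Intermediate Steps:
$O = 3761$ ($O = 5 - \left(-2198 - 1558\right) = 5 - -3756 = 5 + 3756 = 3761$)
$O - 768 = 3761 - 768 = 2993$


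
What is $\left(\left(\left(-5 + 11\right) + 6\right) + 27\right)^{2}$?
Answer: $1521$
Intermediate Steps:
$\left(\left(\left(-5 + 11\right) + 6\right) + 27\right)^{2} = \left(\left(6 + 6\right) + 27\right)^{2} = \left(12 + 27\right)^{2} = 39^{2} = 1521$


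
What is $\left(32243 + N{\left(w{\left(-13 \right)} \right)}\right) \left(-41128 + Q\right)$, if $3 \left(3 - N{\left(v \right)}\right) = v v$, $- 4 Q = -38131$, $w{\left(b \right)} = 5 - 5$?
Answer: $- \frac{2037640863}{2} \approx -1.0188 \cdot 10^{9}$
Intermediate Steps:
$w{\left(b \right)} = 0$
$Q = \frac{38131}{4}$ ($Q = \left(- \frac{1}{4}\right) \left(-38131\right) = \frac{38131}{4} \approx 9532.8$)
$N{\left(v \right)} = 3 - \frac{v^{2}}{3}$ ($N{\left(v \right)} = 3 - \frac{v v}{3} = 3 - \frac{v^{2}}{3}$)
$\left(32243 + N{\left(w{\left(-13 \right)} \right)}\right) \left(-41128 + Q\right) = \left(32243 + \left(3 - \frac{0^{2}}{3}\right)\right) \left(-41128 + \frac{38131}{4}\right) = \left(32243 + \left(3 - 0\right)\right) \left(- \frac{126381}{4}\right) = \left(32243 + \left(3 + 0\right)\right) \left(- \frac{126381}{4}\right) = \left(32243 + 3\right) \left(- \frac{126381}{4}\right) = 32246 \left(- \frac{126381}{4}\right) = - \frac{2037640863}{2}$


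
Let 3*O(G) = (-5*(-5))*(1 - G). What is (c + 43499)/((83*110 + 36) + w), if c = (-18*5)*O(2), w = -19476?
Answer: -44249/10310 ≈ -4.2919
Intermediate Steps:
O(G) = 25/3 - 25*G/3 (O(G) = ((-5*(-5))*(1 - G))/3 = (25*(1 - G))/3 = (25 - 25*G)/3 = 25/3 - 25*G/3)
c = 750 (c = (-18*5)*(25/3 - 25/3*2) = -90*(25/3 - 50/3) = -90*(-25/3) = 750)
(c + 43499)/((83*110 + 36) + w) = (750 + 43499)/((83*110 + 36) - 19476) = 44249/((9130 + 36) - 19476) = 44249/(9166 - 19476) = 44249/(-10310) = 44249*(-1/10310) = -44249/10310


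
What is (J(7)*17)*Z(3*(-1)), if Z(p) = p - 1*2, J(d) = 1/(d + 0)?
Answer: -85/7 ≈ -12.143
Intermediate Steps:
J(d) = 1/d
Z(p) = -2 + p (Z(p) = p - 2 = -2 + p)
(J(7)*17)*Z(3*(-1)) = (17/7)*(-2 + 3*(-1)) = ((⅐)*17)*(-2 - 3) = (17/7)*(-5) = -85/7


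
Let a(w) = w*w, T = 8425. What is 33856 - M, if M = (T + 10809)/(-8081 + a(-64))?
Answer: 134935394/3985 ≈ 33861.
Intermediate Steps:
a(w) = w²
M = -19234/3985 (M = (8425 + 10809)/(-8081 + (-64)²) = 19234/(-8081 + 4096) = 19234/(-3985) = 19234*(-1/3985) = -19234/3985 ≈ -4.8266)
33856 - M = 33856 - 1*(-19234/3985) = 33856 + 19234/3985 = 134935394/3985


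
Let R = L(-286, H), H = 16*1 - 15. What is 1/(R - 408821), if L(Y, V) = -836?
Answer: -1/409657 ≈ -2.4411e-6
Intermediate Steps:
H = 1 (H = 16 - 15 = 1)
R = -836
1/(R - 408821) = 1/(-836 - 408821) = 1/(-409657) = -1/409657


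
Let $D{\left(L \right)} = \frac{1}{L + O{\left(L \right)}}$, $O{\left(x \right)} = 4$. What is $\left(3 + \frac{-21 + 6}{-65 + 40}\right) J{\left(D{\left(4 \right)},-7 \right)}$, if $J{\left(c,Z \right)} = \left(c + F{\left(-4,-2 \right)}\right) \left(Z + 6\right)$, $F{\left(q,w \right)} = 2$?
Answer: $- \frac{153}{20} \approx -7.65$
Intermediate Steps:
$D{\left(L \right)} = \frac{1}{4 + L}$ ($D{\left(L \right)} = \frac{1}{L + 4} = \frac{1}{4 + L}$)
$J{\left(c,Z \right)} = \left(2 + c\right) \left(6 + Z\right)$ ($J{\left(c,Z \right)} = \left(c + 2\right) \left(Z + 6\right) = \left(2 + c\right) \left(6 + Z\right)$)
$\left(3 + \frac{-21 + 6}{-65 + 40}\right) J{\left(D{\left(4 \right)},-7 \right)} = \left(3 + \frac{-21 + 6}{-65 + 40}\right) \left(12 + 2 \left(-7\right) + \frac{6}{4 + 4} - \frac{7}{4 + 4}\right) = \left(3 - \frac{15}{-25}\right) \left(12 - 14 + \frac{6}{8} - \frac{7}{8}\right) = \left(3 - - \frac{3}{5}\right) \left(12 - 14 + 6 \cdot \frac{1}{8} - \frac{7}{8}\right) = \left(3 + \frac{3}{5}\right) \left(12 - 14 + \frac{3}{4} - \frac{7}{8}\right) = \frac{18}{5} \left(- \frac{17}{8}\right) = - \frac{153}{20}$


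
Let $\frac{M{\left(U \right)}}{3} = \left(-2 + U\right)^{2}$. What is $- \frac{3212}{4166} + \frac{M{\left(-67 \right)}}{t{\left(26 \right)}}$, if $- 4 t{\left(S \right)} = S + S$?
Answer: $- \frac{29772367}{27079} \approx -1099.5$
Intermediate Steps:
$M{\left(U \right)} = 3 \left(-2 + U\right)^{2}$
$t{\left(S \right)} = - \frac{S}{2}$ ($t{\left(S \right)} = - \frac{S + S}{4} = - \frac{2 S}{4} = - \frac{S}{2}$)
$- \frac{3212}{4166} + \frac{M{\left(-67 \right)}}{t{\left(26 \right)}} = - \frac{3212}{4166} + \frac{3 \left(-2 - 67\right)^{2}}{\left(- \frac{1}{2}\right) 26} = \left(-3212\right) \frac{1}{4166} + \frac{3 \left(-69\right)^{2}}{-13} = - \frac{1606}{2083} + 3 \cdot 4761 \left(- \frac{1}{13}\right) = - \frac{1606}{2083} + 14283 \left(- \frac{1}{13}\right) = - \frac{1606}{2083} - \frac{14283}{13} = - \frac{29772367}{27079}$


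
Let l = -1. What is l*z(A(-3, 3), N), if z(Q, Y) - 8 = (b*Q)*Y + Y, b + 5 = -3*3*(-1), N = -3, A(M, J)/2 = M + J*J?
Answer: 139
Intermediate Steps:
A(M, J) = 2*M + 2*J² (A(M, J) = 2*(M + J*J) = 2*(M + J²) = 2*M + 2*J²)
b = 4 (b = -5 - 3*3*(-1) = -5 - 9*(-1) = -5 + 9 = 4)
z(Q, Y) = 8 + Y + 4*Q*Y (z(Q, Y) = 8 + ((4*Q)*Y + Y) = 8 + (4*Q*Y + Y) = 8 + (Y + 4*Q*Y) = 8 + Y + 4*Q*Y)
l*z(A(-3, 3), N) = -(8 - 3 + 4*(2*(-3) + 2*3²)*(-3)) = -(8 - 3 + 4*(-6 + 2*9)*(-3)) = -(8 - 3 + 4*(-6 + 18)*(-3)) = -(8 - 3 + 4*12*(-3)) = -(8 - 3 - 144) = -1*(-139) = 139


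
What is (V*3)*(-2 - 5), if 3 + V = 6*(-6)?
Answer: 819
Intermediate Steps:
V = -39 (V = -3 + 6*(-6) = -3 - 36 = -39)
(V*3)*(-2 - 5) = (-39*3)*(-2 - 5) = -117*(-7) = 819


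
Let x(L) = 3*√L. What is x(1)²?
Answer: 9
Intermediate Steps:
x(1)² = (3*√1)² = (3*1)² = 3² = 9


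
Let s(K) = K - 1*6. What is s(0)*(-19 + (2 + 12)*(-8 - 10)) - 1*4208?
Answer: -2582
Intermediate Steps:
s(K) = -6 + K (s(K) = K - 6 = -6 + K)
s(0)*(-19 + (2 + 12)*(-8 - 10)) - 1*4208 = (-6 + 0)*(-19 + (2 + 12)*(-8 - 10)) - 1*4208 = -6*(-19 + 14*(-18)) - 4208 = -6*(-19 - 252) - 4208 = -6*(-271) - 4208 = 1626 - 4208 = -2582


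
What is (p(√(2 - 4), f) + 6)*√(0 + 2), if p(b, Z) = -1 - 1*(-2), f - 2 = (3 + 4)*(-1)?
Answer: 7*√2 ≈ 9.8995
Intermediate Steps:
f = -5 (f = 2 + (3 + 4)*(-1) = 2 + 7*(-1) = 2 - 7 = -5)
p(b, Z) = 1 (p(b, Z) = -1 + 2 = 1)
(p(√(2 - 4), f) + 6)*√(0 + 2) = (1 + 6)*√(0 + 2) = 7*√2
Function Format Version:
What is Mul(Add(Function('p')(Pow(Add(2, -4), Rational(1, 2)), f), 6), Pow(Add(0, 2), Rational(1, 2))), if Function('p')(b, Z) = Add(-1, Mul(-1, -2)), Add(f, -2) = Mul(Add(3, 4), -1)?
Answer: Mul(7, Pow(2, Rational(1, 2))) ≈ 9.8995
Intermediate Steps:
f = -5 (f = Add(2, Mul(Add(3, 4), -1)) = Add(2, Mul(7, -1)) = Add(2, -7) = -5)
Function('p')(b, Z) = 1 (Function('p')(b, Z) = Add(-1, 2) = 1)
Mul(Add(Function('p')(Pow(Add(2, -4), Rational(1, 2)), f), 6), Pow(Add(0, 2), Rational(1, 2))) = Mul(Add(1, 6), Pow(Add(0, 2), Rational(1, 2))) = Mul(7, Pow(2, Rational(1, 2)))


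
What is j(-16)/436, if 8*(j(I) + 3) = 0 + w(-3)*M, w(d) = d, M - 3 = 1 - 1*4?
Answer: -3/436 ≈ -0.0068807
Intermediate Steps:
M = 0 (M = 3 + (1 - 1*4) = 3 + (1 - 4) = 3 - 3 = 0)
j(I) = -3 (j(I) = -3 + (0 - 3*0)/8 = -3 + (0 + 0)/8 = -3 + (1/8)*0 = -3 + 0 = -3)
j(-16)/436 = -3/436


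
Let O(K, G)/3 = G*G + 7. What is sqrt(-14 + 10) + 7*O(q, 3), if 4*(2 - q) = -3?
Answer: 336 + 2*I ≈ 336.0 + 2.0*I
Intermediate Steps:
q = 11/4 (q = 2 - 1/4*(-3) = 2 + 3/4 = 11/4 ≈ 2.7500)
O(K, G) = 21 + 3*G**2 (O(K, G) = 3*(G*G + 7) = 3*(G**2 + 7) = 3*(7 + G**2) = 21 + 3*G**2)
sqrt(-14 + 10) + 7*O(q, 3) = sqrt(-14 + 10) + 7*(21 + 3*3**2) = sqrt(-4) + 7*(21 + 3*9) = 2*I + 7*(21 + 27) = 2*I + 7*48 = 2*I + 336 = 336 + 2*I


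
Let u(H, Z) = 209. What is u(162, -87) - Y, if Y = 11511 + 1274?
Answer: -12576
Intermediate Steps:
Y = 12785
u(162, -87) - Y = 209 - 1*12785 = 209 - 12785 = -12576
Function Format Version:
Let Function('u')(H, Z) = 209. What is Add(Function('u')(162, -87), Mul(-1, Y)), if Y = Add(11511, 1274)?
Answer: -12576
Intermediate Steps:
Y = 12785
Add(Function('u')(162, -87), Mul(-1, Y)) = Add(209, Mul(-1, 12785)) = Add(209, -12785) = -12576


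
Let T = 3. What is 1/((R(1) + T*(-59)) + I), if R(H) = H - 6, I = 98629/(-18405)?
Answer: -18405/3448339 ≈ -0.0053374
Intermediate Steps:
I = -98629/18405 (I = 98629*(-1/18405) = -98629/18405 ≈ -5.3588)
R(H) = -6 + H
1/((R(1) + T*(-59)) + I) = 1/(((-6 + 1) + 3*(-59)) - 98629/18405) = 1/((-5 - 177) - 98629/18405) = 1/(-182 - 98629/18405) = 1/(-3448339/18405) = -18405/3448339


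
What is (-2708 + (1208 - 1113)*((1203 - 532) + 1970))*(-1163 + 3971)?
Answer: 696909096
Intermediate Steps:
(-2708 + (1208 - 1113)*((1203 - 532) + 1970))*(-1163 + 3971) = (-2708 + 95*(671 + 1970))*2808 = (-2708 + 95*2641)*2808 = (-2708 + 250895)*2808 = 248187*2808 = 696909096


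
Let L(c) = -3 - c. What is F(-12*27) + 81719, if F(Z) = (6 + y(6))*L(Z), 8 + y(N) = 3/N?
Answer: 162475/2 ≈ 81238.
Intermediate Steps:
y(N) = -8 + 3/N
F(Z) = 9/2 + 3*Z/2 (F(Z) = (6 + (-8 + 3/6))*(-3 - Z) = (6 + (-8 + 3*(⅙)))*(-3 - Z) = (6 + (-8 + ½))*(-3 - Z) = (6 - 15/2)*(-3 - Z) = -3*(-3 - Z)/2 = 9/2 + 3*Z/2)
F(-12*27) + 81719 = (9/2 + 3*(-12*27)/2) + 81719 = (9/2 + (3/2)*(-324)) + 81719 = (9/2 - 486) + 81719 = -963/2 + 81719 = 162475/2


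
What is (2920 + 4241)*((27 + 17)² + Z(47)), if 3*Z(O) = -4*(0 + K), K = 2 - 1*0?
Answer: 13844600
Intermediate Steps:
K = 2 (K = 2 + 0 = 2)
Z(O) = -8/3 (Z(O) = (-4*(0 + 2))/3 = (-4*2)/3 = (⅓)*(-8) = -8/3)
(2920 + 4241)*((27 + 17)² + Z(47)) = (2920 + 4241)*((27 + 17)² - 8/3) = 7161*(44² - 8/3) = 7161*(1936 - 8/3) = 7161*(5800/3) = 13844600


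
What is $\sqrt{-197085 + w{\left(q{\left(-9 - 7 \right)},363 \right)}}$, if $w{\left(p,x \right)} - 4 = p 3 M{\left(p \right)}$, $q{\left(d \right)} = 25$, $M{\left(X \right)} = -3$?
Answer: $i \sqrt{197306} \approx 444.19 i$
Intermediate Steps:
$w{\left(p,x \right)} = 4 - 9 p$ ($w{\left(p,x \right)} = 4 + p 3 \left(-3\right) = 4 + 3 p \left(-3\right) = 4 - 9 p$)
$\sqrt{-197085 + w{\left(q{\left(-9 - 7 \right)},363 \right)}} = \sqrt{-197085 + \left(4 - 225\right)} = \sqrt{-197085 - 221} = \sqrt{-197306} = i \sqrt{197306}$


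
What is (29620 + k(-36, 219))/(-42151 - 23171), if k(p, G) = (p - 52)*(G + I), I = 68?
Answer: -2182/32661 ≈ -0.066808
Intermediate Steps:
k(p, G) = (-52 + p)*(68 + G) (k(p, G) = (p - 52)*(G + 68) = (-52 + p)*(68 + G))
(29620 + k(-36, 219))/(-42151 - 23171) = (29620 + (-3536 - 52*219 + 68*(-36) + 219*(-36)))/(-42151 - 23171) = (29620 + (-3536 - 11388 - 2448 - 7884))/(-65322) = (29620 - 25256)*(-1/65322) = 4364*(-1/65322) = -2182/32661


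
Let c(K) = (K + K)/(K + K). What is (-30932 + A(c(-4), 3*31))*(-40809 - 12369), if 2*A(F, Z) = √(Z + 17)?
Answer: 1644901896 - 26589*√110 ≈ 1.6446e+9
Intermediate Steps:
c(K) = 1 (c(K) = (2*K)/((2*K)) = (2*K)*(1/(2*K)) = 1)
A(F, Z) = √(17 + Z)/2 (A(F, Z) = √(Z + 17)/2 = √(17 + Z)/2)
(-30932 + A(c(-4), 3*31))*(-40809 - 12369) = (-30932 + √(17 + 3*31)/2)*(-40809 - 12369) = (-30932 + √(17 + 93)/2)*(-53178) = (-30932 + √110/2)*(-53178) = 1644901896 - 26589*√110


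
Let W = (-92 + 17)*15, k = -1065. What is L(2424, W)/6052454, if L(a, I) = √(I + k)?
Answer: I*√2190/6052454 ≈ 7.732e-6*I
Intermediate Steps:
W = -1125 (W = -75*15 = -1125)
L(a, I) = √(-1065 + I) (L(a, I) = √(I - 1065) = √(-1065 + I))
L(2424, W)/6052454 = √(-1065 - 1125)/6052454 = √(-2190)*(1/6052454) = (I*√2190)*(1/6052454) = I*√2190/6052454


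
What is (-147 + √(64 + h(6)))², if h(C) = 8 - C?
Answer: (147 - √66)² ≈ 19287.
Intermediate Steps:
(-147 + √(64 + h(6)))² = (-147 + √(64 + (8 - 1*6)))² = (-147 + √(64 + (8 - 6)))² = (-147 + √(64 + 2))² = (-147 + √66)²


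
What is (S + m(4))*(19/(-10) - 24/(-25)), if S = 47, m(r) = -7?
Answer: -188/5 ≈ -37.600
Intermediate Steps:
(S + m(4))*(19/(-10) - 24/(-25)) = (47 - 7)*(19/(-10) - 24/(-25)) = 40*(19*(-⅒) - 24*(-1/25)) = 40*(-19/10 + 24/25) = 40*(-47/50) = -188/5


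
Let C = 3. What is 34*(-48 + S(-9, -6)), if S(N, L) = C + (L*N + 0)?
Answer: 306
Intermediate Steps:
S(N, L) = 3 + L*N (S(N, L) = 3 + (L*N + 0) = 3 + L*N)
34*(-48 + S(-9, -6)) = 34*(-48 + (3 - 6*(-9))) = 34*(-48 + (3 + 54)) = 34*(-48 + 57) = 34*9 = 306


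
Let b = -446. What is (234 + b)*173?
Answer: -36676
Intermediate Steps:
(234 + b)*173 = (234 - 446)*173 = -212*173 = -36676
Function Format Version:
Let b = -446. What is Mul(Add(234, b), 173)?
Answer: -36676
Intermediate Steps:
Mul(Add(234, b), 173) = Mul(Add(234, -446), 173) = Mul(-212, 173) = -36676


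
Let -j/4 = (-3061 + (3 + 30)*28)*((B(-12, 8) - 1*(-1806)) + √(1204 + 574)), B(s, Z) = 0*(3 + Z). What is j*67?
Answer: 1034325096 + 572716*√1778 ≈ 1.0585e+9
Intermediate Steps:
B(s, Z) = 0
j = 15437688 + 8548*√1778 (j = -4*(-3061 + (3 + 30)*28)*((0 - 1*(-1806)) + √(1204 + 574)) = -4*(-3061 + 33*28)*((0 + 1806) + √1778) = -4*(-3061 + 924)*(1806 + √1778) = -(-8548)*(1806 + √1778) = -4*(-3859422 - 2137*√1778) = 15437688 + 8548*√1778 ≈ 1.5798e+7)
j*67 = (15437688 + 8548*√1778)*67 = 1034325096 + 572716*√1778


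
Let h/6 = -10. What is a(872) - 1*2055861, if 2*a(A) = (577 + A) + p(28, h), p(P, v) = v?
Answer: -4110333/2 ≈ -2.0552e+6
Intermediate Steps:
h = -60 (h = 6*(-10) = -60)
a(A) = 517/2 + A/2 (a(A) = ((577 + A) - 60)/2 = (517 + A)/2 = 517/2 + A/2)
a(872) - 1*2055861 = (517/2 + (1/2)*872) - 1*2055861 = (517/2 + 436) - 2055861 = 1389/2 - 2055861 = -4110333/2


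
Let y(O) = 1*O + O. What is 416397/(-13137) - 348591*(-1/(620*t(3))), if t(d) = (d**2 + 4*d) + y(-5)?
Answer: 579870809/29864780 ≈ 19.417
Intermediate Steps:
y(O) = 2*O (y(O) = O + O = 2*O)
t(d) = -10 + d**2 + 4*d (t(d) = (d**2 + 4*d) + 2*(-5) = (d**2 + 4*d) - 10 = -10 + d**2 + 4*d)
416397/(-13137) - 348591*(-1/(620*t(3))) = 416397/(-13137) - 348591*(-1/(620*(-10 + 3**2 + 4*3))) = 416397*(-1/13137) - 348591*(-1/(620*(-10 + 9 + 12))) = -138799/4379 - 348591/((10*11)*(-62)) = -138799/4379 - 348591/(110*(-62)) = -138799/4379 - 348591/(-6820) = -138799/4379 - 348591*(-1/6820) = -138799/4379 + 348591/6820 = 579870809/29864780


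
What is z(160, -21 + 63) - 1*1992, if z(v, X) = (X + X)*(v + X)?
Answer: 14976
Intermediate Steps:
z(v, X) = 2*X*(X + v) (z(v, X) = (2*X)*(X + v) = 2*X*(X + v))
z(160, -21 + 63) - 1*1992 = 2*(-21 + 63)*((-21 + 63) + 160) - 1*1992 = 2*42*(42 + 160) - 1992 = 2*42*202 - 1992 = 16968 - 1992 = 14976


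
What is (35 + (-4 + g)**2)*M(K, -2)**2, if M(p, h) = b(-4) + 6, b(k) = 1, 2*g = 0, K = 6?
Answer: 2499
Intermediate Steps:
g = 0 (g = (1/2)*0 = 0)
M(p, h) = 7 (M(p, h) = 1 + 6 = 7)
(35 + (-4 + g)**2)*M(K, -2)**2 = (35 + (-4 + 0)**2)*7**2 = (35 + (-4)**2)*49 = (35 + 16)*49 = 51*49 = 2499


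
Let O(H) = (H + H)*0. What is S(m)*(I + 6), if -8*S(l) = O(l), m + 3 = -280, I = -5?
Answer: 0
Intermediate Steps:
m = -283 (m = -3 - 280 = -283)
O(H) = 0 (O(H) = (2*H)*0 = 0)
S(l) = 0 (S(l) = -1/8*0 = 0)
S(m)*(I + 6) = 0*(-5 + 6) = 0*1 = 0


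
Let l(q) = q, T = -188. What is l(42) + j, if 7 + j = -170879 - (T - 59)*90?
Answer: -148614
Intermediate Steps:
j = -148656 (j = -7 + (-170879 - (-188 - 59)*90) = -7 + (-170879 - (-247)*90) = -7 + (-170879 - 1*(-22230)) = -7 + (-170879 + 22230) = -7 - 148649 = -148656)
l(42) + j = 42 - 148656 = -148614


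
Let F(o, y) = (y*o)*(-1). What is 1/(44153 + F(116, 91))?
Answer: 1/33597 ≈ 2.9765e-5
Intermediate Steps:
F(o, y) = -o*y (F(o, y) = (o*y)*(-1) = -o*y)
1/(44153 + F(116, 91)) = 1/(44153 - 1*116*91) = 1/(44153 - 10556) = 1/33597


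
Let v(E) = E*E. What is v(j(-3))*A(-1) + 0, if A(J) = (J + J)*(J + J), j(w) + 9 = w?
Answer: 576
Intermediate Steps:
j(w) = -9 + w
v(E) = E**2
A(J) = 4*J**2 (A(J) = (2*J)*(2*J) = 4*J**2)
v(j(-3))*A(-1) + 0 = (-9 - 3)**2*(4*(-1)**2) + 0 = (-12)**2*(4*1) + 0 = 144*4 + 0 = 576 + 0 = 576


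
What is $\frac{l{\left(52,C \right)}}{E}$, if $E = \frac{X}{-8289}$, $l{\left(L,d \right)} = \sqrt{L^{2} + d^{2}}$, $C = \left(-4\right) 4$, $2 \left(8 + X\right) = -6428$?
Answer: $\frac{1842 \sqrt{185}}{179} \approx 139.97$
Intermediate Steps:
$X = -3222$ ($X = -8 + \frac{1}{2} \left(-6428\right) = -8 - 3214 = -3222$)
$C = -16$
$E = \frac{358}{921}$ ($E = - \frac{3222}{-8289} = \left(-3222\right) \left(- \frac{1}{8289}\right) = \frac{358}{921} \approx 0.38871$)
$\frac{l{\left(52,C \right)}}{E} = \frac{\sqrt{52^{2} + \left(-16\right)^{2}}}{\frac{358}{921}} = \sqrt{2704 + 256} \cdot \frac{921}{358} = \sqrt{2960} \cdot \frac{921}{358} = 4 \sqrt{185} \cdot \frac{921}{358} = \frac{1842 \sqrt{185}}{179}$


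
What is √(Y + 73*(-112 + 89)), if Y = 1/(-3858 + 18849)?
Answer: 4*I*√23582611938/14991 ≈ 40.976*I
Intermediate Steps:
Y = 1/14991 ≈ 6.6707e-5
√(Y + 73*(-112 + 89)) = √(1/14991 + 73*(-112 + 89)) = √(1/14991 + 73*(-23)) = √(1/14991 - 1679) = √(-25169888/14991) = 4*I*√23582611938/14991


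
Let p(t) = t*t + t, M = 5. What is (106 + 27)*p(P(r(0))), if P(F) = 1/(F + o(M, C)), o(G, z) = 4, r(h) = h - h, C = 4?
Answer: 665/16 ≈ 41.563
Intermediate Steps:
r(h) = 0
P(F) = 1/(4 + F) (P(F) = 1/(F + 4) = 1/(4 + F))
p(t) = t + t**2 (p(t) = t**2 + t = t + t**2)
(106 + 27)*p(P(r(0))) = (106 + 27)*((1 + 1/(4 + 0))/(4 + 0)) = 133*((1 + 1/4)/4) = 133*((1/4)*(5/4)) = 133*(5/16) = 665/16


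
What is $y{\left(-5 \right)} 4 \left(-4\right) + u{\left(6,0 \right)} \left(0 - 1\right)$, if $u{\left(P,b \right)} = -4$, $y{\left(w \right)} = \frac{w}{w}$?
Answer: $-12$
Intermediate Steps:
$y{\left(w \right)} = 1$
$y{\left(-5 \right)} 4 \left(-4\right) + u{\left(6,0 \right)} \left(0 - 1\right) = 1 \cdot 4 \left(-4\right) - 4 \left(0 - 1\right) = 4 \left(-4\right) - -4 = -16 + 4 = -12$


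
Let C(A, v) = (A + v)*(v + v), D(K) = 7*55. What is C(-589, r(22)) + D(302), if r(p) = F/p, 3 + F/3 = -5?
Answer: 202369/121 ≈ 1672.5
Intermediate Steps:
F = -24 (F = -9 + 3*(-5) = -9 - 15 = -24)
D(K) = 385
r(p) = -24/p
C(A, v) = 2*v*(A + v) (C(A, v) = (A + v)*(2*v) = 2*v*(A + v))
C(-589, r(22)) + D(302) = 2*(-24/22)*(-589 - 24/22) + 385 = 2*(-24*1/22)*(-589 - 24*1/22) + 385 = 2*(-12/11)*(-589 - 12/11) + 385 = 2*(-12/11)*(-6491/11) + 385 = 155784/121 + 385 = 202369/121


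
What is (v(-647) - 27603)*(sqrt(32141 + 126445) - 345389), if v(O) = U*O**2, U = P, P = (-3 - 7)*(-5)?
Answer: -7219613422483 + 20902847*sqrt(158586) ≈ -7.2113e+12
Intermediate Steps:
P = 50 (P = -10*(-5) = 50)
U = 50
v(O) = 50*O**2
(v(-647) - 27603)*(sqrt(32141 + 126445) - 345389) = (50*(-647)**2 - 27603)*(sqrt(32141 + 126445) - 345389) = (50*418609 - 27603)*(sqrt(158586) - 345389) = (20930450 - 27603)*(-345389 + sqrt(158586)) = 20902847*(-345389 + sqrt(158586)) = -7219613422483 + 20902847*sqrt(158586)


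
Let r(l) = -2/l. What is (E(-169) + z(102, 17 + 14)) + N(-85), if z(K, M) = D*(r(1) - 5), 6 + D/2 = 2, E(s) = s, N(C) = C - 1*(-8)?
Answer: -190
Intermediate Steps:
N(C) = 8 + C (N(C) = C + 8 = 8 + C)
D = -8 (D = -12 + 2*2 = -12 + 4 = -8)
z(K, M) = 56 (z(K, M) = -8*(-2/1 - 5) = -8*(-2*1 - 5) = -8*(-2 - 5) = -8*(-7) = 56)
(E(-169) + z(102, 17 + 14)) + N(-85) = (-169 + 56) + (8 - 85) = -113 - 77 = -190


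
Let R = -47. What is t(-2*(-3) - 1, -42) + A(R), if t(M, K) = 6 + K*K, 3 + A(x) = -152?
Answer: 1615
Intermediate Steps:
A(x) = -155 (A(x) = -3 - 152 = -155)
t(M, K) = 6 + K²
t(-2*(-3) - 1, -42) + A(R) = (6 + (-42)²) - 155 = (6 + 1764) - 155 = 1770 - 155 = 1615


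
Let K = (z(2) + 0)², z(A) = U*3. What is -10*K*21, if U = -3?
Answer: -17010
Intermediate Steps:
z(A) = -9 (z(A) = -3*3 = -9)
K = 81 (K = (-9 + 0)² = (-9)² = 81)
-10*K*21 = -10*81*21 = -810*21 = -17010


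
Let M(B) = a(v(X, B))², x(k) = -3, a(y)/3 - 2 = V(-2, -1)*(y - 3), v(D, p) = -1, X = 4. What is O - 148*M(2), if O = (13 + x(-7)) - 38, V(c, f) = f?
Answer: -47980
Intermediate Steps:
a(y) = 15 - 3*y (a(y) = 6 + 3*(-(y - 3)) = 6 + 3*(-(-3 + y)) = 6 + 3*(3 - y) = 6 + (9 - 3*y) = 15 - 3*y)
O = -28 (O = (13 - 3) - 38 = 10 - 38 = -28)
M(B) = 324 (M(B) = (15 - 3*(-1))² = (15 + 3)² = 18² = 324)
O - 148*M(2) = -28 - 148*324 = -28 - 47952 = -47980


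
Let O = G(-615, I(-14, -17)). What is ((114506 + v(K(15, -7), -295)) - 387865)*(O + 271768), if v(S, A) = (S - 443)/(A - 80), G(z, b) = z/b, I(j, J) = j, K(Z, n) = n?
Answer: -5201133756563/70 ≈ -7.4302e+10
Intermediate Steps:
O = 615/14 (O = -615/(-14) = -615*(-1/14) = 615/14 ≈ 43.929)
v(S, A) = (-443 + S)/(-80 + A)
((114506 + v(K(15, -7), -295)) - 387865)*(O + 271768) = ((114506 + (-443 - 7)/(-80 - 295)) - 387865)*(615/14 + 271768) = ((114506 - 450/(-375)) - 387865)*(3805367/14) = ((114506 - 1/375*(-450)) - 387865)*(3805367/14) = ((114506 + 6/5) - 387865)*(3805367/14) = (572536/5 - 387865)*(3805367/14) = -1366789/5*3805367/14 = -5201133756563/70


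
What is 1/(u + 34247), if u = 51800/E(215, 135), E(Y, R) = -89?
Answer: 89/2996183 ≈ 2.9704e-5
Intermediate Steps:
u = -51800/89 (u = 51800/(-89) = 51800*(-1/89) = -51800/89 ≈ -582.02)
1/(u + 34247) = 1/(-51800/89 + 34247) = 1/(2996183/89) = 89/2996183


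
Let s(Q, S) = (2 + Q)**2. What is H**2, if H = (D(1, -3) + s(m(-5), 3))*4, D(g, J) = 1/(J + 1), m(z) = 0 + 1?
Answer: 1156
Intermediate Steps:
m(z) = 1
D(g, J) = 1/(1 + J)
H = 34 (H = (1/(1 - 3) + (2 + 1)**2)*4 = (1/(-2) + 3**2)*4 = (-1/2 + 9)*4 = (17/2)*4 = 34)
H**2 = 34**2 = 1156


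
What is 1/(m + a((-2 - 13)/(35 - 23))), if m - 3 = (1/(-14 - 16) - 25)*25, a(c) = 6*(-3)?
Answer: -6/3845 ≈ -0.0015605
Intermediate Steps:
a(c) = -18
m = -3737/6 (m = 3 + (1/(-14 - 16) - 25)*25 = 3 + (1/(-30) - 25)*25 = 3 + (-1/30 - 25)*25 = 3 - 751/30*25 = 3 - 3755/6 = -3737/6 ≈ -622.83)
1/(m + a((-2 - 13)/(35 - 23))) = 1/(-3737/6 - 18) = 1/(-3845/6) = -6/3845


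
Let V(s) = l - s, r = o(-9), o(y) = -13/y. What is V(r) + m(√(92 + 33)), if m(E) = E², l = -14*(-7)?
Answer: 1994/9 ≈ 221.56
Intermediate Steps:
l = 98
r = 13/9 (r = -13/(-9) = -13*(-⅑) = 13/9 ≈ 1.4444)
V(s) = 98 - s
V(r) + m(√(92 + 33)) = (98 - 1*13/9) + (√(92 + 33))² = (98 - 13/9) + (√125)² = 869/9 + (5*√5)² = 869/9 + 125 = 1994/9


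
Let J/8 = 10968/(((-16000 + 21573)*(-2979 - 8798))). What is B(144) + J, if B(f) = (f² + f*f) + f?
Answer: 2731392037392/65633221 ≈ 41616.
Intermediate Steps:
B(f) = f + 2*f² (B(f) = (f² + f²) + f = 2*f² + f = f + 2*f²)
J = -87744/65633221 (J = 8*(10968/(((-16000 + 21573)*(-2979 - 8798)))) = 8*(10968/((5573*(-11777)))) = 8*(10968/(-65633221)) = 8*(10968*(-1/65633221)) = 8*(-10968/65633221) = -87744/65633221 ≈ -0.0013369)
B(144) + J = 144*(1 + 2*144) - 87744/65633221 = 144*(1 + 288) - 87744/65633221 = 144*289 - 87744/65633221 = 41616 - 87744/65633221 = 2731392037392/65633221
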